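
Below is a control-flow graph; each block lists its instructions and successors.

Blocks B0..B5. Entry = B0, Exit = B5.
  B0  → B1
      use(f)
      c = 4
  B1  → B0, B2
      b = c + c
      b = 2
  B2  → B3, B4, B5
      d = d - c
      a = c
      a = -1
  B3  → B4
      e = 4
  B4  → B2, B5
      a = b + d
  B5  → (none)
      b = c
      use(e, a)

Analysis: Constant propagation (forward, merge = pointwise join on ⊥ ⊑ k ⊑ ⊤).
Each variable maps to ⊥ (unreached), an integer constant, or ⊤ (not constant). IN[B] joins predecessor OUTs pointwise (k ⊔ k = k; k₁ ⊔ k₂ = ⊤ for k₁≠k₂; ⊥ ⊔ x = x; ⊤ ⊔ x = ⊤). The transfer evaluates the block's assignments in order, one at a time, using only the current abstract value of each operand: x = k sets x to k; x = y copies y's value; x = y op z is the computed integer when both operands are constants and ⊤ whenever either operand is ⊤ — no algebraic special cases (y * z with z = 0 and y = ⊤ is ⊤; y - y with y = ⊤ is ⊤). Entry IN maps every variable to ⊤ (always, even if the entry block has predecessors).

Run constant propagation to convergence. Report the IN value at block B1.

Answer: {a: ⊤, b: ⊤, c: 4, d: ⊤, e: ⊤, f: ⊤}

Working:
Per-block solution:
  B0: | IN=(all ⊤) | OUT={c:4; rest ⊤}
  B1: | IN={c:4; rest ⊤} | OUT={b:2, c:4; rest ⊤}
  B2: | IN={b:2, c:4; rest ⊤} | OUT={a:-1, b:2, c:4; rest ⊤}
  B3: | IN={a:-1, b:2, c:4; rest ⊤} | OUT={a:-1, b:2, c:4, e:4; rest ⊤}
  B4: | IN={a:-1, b:2, c:4; rest ⊤} | OUT={b:2, c:4; rest ⊤}
  B5: | IN={b:2, c:4; rest ⊤} | OUT={b:4, c:4; rest ⊤}

Merge at B1: IN[B1] = OUT[B0] = {a: ⊤, b: ⊤, c: 4, d: ⊤, e: ⊤, f: ⊤}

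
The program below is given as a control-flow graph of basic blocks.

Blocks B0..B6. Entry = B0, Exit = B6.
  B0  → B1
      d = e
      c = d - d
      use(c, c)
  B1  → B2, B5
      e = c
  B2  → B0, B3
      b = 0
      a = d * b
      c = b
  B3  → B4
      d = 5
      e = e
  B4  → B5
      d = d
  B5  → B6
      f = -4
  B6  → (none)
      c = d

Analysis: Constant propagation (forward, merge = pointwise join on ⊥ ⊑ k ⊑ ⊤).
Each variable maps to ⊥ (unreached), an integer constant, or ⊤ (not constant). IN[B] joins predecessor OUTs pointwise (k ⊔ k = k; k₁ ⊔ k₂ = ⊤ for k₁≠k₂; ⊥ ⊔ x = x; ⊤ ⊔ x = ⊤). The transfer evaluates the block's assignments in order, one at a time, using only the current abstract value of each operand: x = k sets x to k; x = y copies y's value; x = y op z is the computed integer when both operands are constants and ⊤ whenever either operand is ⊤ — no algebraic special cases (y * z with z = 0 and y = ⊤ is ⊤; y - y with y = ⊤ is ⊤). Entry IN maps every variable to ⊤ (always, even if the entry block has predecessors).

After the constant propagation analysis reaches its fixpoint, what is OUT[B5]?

Fixpoint table:
  B0: | IN=(all ⊤) | OUT=(all ⊤)
  B1: | IN=(all ⊤) | OUT=(all ⊤)
  B2: | IN=(all ⊤) | OUT={b:0, c:0; rest ⊤}
  B3: | IN={b:0, c:0; rest ⊤} | OUT={b:0, c:0, d:5; rest ⊤}
  B4: | IN={b:0, c:0, d:5; rest ⊤} | OUT={b:0, c:0, d:5; rest ⊤}
  B5: | IN=(all ⊤) | OUT={f:-4; rest ⊤}
  B6: | IN={f:-4; rest ⊤} | OUT={f:-4; rest ⊤}

Merge at B5: IN[B5] = OUT[B1] ⊔ OUT[B4] = {a: ⊤, b: ⊤, c: ⊤, d: ⊤, e: ⊤, f: ⊤}
Applying B5's transfer function to that IN value gives OUT[B5] (row B5 above).

Answer: {a: ⊤, b: ⊤, c: ⊤, d: ⊤, e: ⊤, f: -4}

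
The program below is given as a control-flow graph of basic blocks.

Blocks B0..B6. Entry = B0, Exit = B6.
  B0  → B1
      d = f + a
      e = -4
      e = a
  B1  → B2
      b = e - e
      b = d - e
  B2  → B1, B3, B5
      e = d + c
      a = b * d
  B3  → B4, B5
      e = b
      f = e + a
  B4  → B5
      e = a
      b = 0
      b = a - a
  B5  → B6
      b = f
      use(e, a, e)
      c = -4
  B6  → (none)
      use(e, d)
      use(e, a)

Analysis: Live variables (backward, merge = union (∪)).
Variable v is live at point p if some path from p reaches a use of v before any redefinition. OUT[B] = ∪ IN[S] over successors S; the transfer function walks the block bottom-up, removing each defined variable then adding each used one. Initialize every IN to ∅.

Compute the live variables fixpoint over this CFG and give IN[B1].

Converged values:
  B0:   IN={a, c, f}   OUT={c, d, e, f}
  B1:   IN={c, d, e, f}   OUT={b, c, d, f}
  B2:   IN={b, c, d, f}   OUT={a, b, c, d, e, f}
  B3:   IN={a, b, d}   OUT={a, d, e, f}
  B4:   IN={a, d, f}   OUT={a, d, e, f}
  B5:   IN={a, d, e, f}   OUT={a, d, e}
  B6:   IN={a, d, e}   OUT={}

Merge at B1: OUT[B1] = IN[B2] = {b, c, d, f}
Applying B1's transfer function to that OUT value gives IN[B1] (row B1 above).

Answer: {c, d, e, f}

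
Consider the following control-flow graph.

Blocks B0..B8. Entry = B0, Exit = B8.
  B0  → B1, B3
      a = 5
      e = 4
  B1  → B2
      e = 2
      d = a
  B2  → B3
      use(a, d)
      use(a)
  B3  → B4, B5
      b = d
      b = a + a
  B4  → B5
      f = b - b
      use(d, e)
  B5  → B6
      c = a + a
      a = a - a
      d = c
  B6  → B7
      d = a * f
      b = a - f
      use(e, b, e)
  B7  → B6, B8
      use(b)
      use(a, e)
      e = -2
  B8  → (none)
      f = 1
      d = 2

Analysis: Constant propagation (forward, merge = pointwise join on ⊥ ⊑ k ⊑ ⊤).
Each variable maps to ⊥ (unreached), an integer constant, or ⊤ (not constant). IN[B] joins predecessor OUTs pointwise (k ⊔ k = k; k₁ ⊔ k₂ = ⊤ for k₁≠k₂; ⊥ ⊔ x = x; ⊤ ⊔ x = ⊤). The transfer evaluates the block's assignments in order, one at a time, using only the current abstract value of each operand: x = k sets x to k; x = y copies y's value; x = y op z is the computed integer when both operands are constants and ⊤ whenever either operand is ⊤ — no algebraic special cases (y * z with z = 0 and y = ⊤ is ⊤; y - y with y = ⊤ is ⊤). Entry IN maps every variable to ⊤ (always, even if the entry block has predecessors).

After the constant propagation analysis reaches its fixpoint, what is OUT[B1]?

Answer: {a: 5, b: ⊤, c: ⊤, d: 5, e: 2, f: ⊤}

Trace:
Fixpoint table:
  B0: | IN=(all ⊤) | OUT={a:5, e:4; rest ⊤}
  B1: | IN={a:5, e:4; rest ⊤} | OUT={a:5, d:5, e:2; rest ⊤}
  B2: | IN={a:5, d:5, e:2; rest ⊤} | OUT={a:5, d:5, e:2; rest ⊤}
  B3: | IN={a:5; rest ⊤} | OUT={a:5, b:10; rest ⊤}
  B4: | IN={a:5, b:10; rest ⊤} | OUT={a:5, b:10, f:0; rest ⊤}
  B5: | IN={a:5, b:10; rest ⊤} | OUT={a:0, b:10, c:10, d:10; rest ⊤}
  B6: | IN={a:0, c:10; rest ⊤} | OUT={a:0, c:10; rest ⊤}
  B7: | IN={a:0, c:10; rest ⊤} | OUT={a:0, c:10, e:-2; rest ⊤}
  B8: | IN={a:0, c:10, e:-2; rest ⊤} | OUT={a:0, c:10, d:2, e:-2, f:1; rest ⊤}

Merge at B1: IN[B1] = OUT[B0] = {a: 5, b: ⊤, c: ⊤, d: ⊤, e: 4, f: ⊤}
Applying B1's transfer function to that IN value gives OUT[B1] (row B1 above).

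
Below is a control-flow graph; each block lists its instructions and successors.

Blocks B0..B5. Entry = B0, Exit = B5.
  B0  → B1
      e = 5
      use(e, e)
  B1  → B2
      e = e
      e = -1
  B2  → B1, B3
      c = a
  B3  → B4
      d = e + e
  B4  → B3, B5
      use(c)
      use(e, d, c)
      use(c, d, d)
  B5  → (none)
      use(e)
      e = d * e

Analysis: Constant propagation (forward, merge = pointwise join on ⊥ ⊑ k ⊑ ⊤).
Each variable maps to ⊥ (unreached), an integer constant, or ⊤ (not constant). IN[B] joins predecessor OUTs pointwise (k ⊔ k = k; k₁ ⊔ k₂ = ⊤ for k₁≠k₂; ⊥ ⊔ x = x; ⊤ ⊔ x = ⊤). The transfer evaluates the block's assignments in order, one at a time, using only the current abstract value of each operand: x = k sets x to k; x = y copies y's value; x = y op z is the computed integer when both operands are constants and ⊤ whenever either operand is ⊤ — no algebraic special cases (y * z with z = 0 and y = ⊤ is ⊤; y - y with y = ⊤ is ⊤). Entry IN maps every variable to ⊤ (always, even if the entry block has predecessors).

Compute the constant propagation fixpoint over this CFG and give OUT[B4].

Answer: {a: ⊤, b: ⊤, c: ⊤, d: -2, e: -1, f: ⊤}

Working:
Fixpoint table:
  B0: | IN=(all ⊤) | OUT={e:5; rest ⊤}
  B1: | IN=(all ⊤) | OUT={e:-1; rest ⊤}
  B2: | IN={e:-1; rest ⊤} | OUT={e:-1; rest ⊤}
  B3: | IN={e:-1; rest ⊤} | OUT={d:-2, e:-1; rest ⊤}
  B4: | IN={d:-2, e:-1; rest ⊤} | OUT={d:-2, e:-1; rest ⊤}
  B5: | IN={d:-2, e:-1; rest ⊤} | OUT={d:-2, e:2; rest ⊤}

Merge at B4: IN[B4] = OUT[B3] = {a: ⊤, b: ⊤, c: ⊤, d: -2, e: -1, f: ⊤}
Applying B4's transfer function to that IN value gives OUT[B4] (row B4 above).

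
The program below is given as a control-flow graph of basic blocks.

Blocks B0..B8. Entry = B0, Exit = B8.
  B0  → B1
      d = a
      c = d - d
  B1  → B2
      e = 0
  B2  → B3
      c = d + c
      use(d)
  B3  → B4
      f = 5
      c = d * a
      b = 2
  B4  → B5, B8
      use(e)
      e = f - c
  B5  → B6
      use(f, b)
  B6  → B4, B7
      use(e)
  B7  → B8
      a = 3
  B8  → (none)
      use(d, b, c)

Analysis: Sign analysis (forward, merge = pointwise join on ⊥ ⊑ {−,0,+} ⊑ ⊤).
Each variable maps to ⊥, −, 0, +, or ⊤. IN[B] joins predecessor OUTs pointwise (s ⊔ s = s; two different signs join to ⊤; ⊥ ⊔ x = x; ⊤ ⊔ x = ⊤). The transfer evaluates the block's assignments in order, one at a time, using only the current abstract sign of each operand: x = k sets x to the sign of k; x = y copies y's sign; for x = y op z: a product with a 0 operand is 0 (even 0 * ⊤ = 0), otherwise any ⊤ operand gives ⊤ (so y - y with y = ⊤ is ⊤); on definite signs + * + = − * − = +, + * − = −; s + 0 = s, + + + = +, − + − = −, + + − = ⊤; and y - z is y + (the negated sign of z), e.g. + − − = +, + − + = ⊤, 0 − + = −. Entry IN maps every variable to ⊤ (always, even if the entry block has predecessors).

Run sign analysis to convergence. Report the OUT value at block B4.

Fixpoint table:
  B0:   IN=(all ⊤)   OUT=(all ⊤)
  B1:   IN=(all ⊤)   OUT={e:0; rest ⊤}
  B2:   IN={e:0; rest ⊤}   OUT={e:0; rest ⊤}
  B3:   IN={e:0; rest ⊤}   OUT={b:+, e:0, f:+; rest ⊤}
  B4:   IN={b:+, f:+; rest ⊤}   OUT={b:+, f:+; rest ⊤}
  B5:   IN={b:+, f:+; rest ⊤}   OUT={b:+, f:+; rest ⊤}
  B6:   IN={b:+, f:+; rest ⊤}   OUT={b:+, f:+; rest ⊤}
  B7:   IN={b:+, f:+; rest ⊤}   OUT={a:+, b:+, f:+; rest ⊤}
  B8:   IN={b:+, f:+; rest ⊤}   OUT={b:+, f:+; rest ⊤}

Merge at B4: IN[B4] = OUT[B3] ⊔ OUT[B6] = {a: ⊤, b: +, c: ⊤, d: ⊤, e: ⊤, f: +}
Applying B4's transfer function to that IN value gives OUT[B4] (row B4 above).

Answer: {a: ⊤, b: +, c: ⊤, d: ⊤, e: ⊤, f: +}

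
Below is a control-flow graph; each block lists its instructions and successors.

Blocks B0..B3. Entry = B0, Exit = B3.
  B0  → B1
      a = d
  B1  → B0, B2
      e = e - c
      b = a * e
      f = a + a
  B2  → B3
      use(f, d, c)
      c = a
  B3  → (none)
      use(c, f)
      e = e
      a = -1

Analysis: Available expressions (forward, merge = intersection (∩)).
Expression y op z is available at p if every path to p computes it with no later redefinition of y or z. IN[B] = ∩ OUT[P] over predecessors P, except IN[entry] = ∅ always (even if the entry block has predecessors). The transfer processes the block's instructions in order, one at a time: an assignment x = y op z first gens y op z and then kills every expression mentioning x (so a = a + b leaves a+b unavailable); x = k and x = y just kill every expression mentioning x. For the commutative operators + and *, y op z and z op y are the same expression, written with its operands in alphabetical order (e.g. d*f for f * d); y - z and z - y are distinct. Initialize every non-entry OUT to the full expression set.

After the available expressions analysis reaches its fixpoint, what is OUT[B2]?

Per-block solution:
  B0: | IN={} | OUT={}
  B1: | IN={} | OUT={a*e, a+a}
  B2: | IN={a*e, a+a} | OUT={a*e, a+a}
  B3: | IN={a*e, a+a} | OUT={}

Merge at B2: IN[B2] = OUT[B1] = {a*e, a+a}
Applying B2's transfer function to that IN value gives OUT[B2] (row B2 above).

Answer: {a*e, a+a}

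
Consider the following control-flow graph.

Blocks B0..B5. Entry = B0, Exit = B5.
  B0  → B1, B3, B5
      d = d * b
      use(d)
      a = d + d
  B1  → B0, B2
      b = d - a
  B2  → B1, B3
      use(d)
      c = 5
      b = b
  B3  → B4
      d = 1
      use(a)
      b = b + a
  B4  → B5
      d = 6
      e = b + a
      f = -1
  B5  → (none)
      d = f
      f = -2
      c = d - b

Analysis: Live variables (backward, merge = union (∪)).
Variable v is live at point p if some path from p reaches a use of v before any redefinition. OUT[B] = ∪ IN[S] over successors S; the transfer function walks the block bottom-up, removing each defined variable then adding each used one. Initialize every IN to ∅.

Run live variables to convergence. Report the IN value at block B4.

Answer: {a, b}

Derivation:
Converged values:
  B0:   IN={b, d, f}   OUT={a, b, d, f}
  B1:   IN={a, d, f}   OUT={a, b, d, f}
  B2:   IN={a, b, d, f}   OUT={a, b, d, f}
  B3:   IN={a, b}   OUT={a, b}
  B4:   IN={a, b}   OUT={b, f}
  B5:   IN={b, f}   OUT={}

Merge at B4: OUT[B4] = IN[B5] = {b, f}
Applying B4's transfer function to that OUT value gives IN[B4] (row B4 above).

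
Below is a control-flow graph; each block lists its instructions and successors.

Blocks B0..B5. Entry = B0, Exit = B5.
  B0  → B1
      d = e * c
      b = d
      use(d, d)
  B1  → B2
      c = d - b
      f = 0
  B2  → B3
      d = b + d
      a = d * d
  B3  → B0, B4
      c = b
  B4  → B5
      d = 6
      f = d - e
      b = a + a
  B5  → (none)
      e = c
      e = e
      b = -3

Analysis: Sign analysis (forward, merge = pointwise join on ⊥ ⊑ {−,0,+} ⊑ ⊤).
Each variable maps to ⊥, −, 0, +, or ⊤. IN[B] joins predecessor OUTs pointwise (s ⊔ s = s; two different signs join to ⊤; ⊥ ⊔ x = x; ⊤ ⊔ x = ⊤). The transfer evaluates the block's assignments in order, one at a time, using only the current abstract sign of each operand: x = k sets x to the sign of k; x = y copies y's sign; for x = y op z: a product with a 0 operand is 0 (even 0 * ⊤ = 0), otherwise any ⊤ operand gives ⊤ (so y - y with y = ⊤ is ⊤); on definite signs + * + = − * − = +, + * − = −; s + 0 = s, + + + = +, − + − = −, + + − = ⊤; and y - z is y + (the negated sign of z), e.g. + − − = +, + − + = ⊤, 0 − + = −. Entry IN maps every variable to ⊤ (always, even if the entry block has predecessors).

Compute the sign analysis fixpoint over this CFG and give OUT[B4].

Answer: {a: ⊤, b: ⊤, c: ⊤, d: +, e: ⊤, f: ⊤}

Trace:
Per-block solution:
  B0:  IN=(all ⊤)  OUT=(all ⊤)
  B1:  IN=(all ⊤)  OUT={f:0; rest ⊤}
  B2:  IN={f:0; rest ⊤}  OUT={f:0; rest ⊤}
  B3:  IN={f:0; rest ⊤}  OUT={f:0; rest ⊤}
  B4:  IN={f:0; rest ⊤}  OUT={d:+; rest ⊤}
  B5:  IN={d:+; rest ⊤}  OUT={b:-, d:+; rest ⊤}

Merge at B4: IN[B4] = OUT[B3] = {a: ⊤, b: ⊤, c: ⊤, d: ⊤, e: ⊤, f: 0}
Applying B4's transfer function to that IN value gives OUT[B4] (row B4 above).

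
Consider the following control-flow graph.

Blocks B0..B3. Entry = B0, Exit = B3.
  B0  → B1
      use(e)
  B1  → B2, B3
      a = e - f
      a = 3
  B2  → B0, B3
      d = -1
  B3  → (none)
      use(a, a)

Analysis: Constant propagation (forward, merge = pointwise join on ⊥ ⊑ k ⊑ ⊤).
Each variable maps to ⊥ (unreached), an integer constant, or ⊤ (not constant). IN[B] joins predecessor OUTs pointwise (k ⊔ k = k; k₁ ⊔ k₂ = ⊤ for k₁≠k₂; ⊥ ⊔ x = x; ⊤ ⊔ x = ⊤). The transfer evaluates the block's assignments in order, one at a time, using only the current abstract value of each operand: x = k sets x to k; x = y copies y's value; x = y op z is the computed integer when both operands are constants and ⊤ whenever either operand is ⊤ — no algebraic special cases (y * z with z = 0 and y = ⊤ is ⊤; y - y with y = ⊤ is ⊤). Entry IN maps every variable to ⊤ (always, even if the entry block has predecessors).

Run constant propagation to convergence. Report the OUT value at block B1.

Fixpoint table:
  B0: | IN=(all ⊤) | OUT=(all ⊤)
  B1: | IN=(all ⊤) | OUT={a:3; rest ⊤}
  B2: | IN={a:3; rest ⊤} | OUT={a:3, d:-1; rest ⊤}
  B3: | IN={a:3; rest ⊤} | OUT={a:3; rest ⊤}

Merge at B1: IN[B1] = OUT[B0] = {a: ⊤, b: ⊤, c: ⊤, d: ⊤, e: ⊤, f: ⊤}
Applying B1's transfer function to that IN value gives OUT[B1] (row B1 above).

Answer: {a: 3, b: ⊤, c: ⊤, d: ⊤, e: ⊤, f: ⊤}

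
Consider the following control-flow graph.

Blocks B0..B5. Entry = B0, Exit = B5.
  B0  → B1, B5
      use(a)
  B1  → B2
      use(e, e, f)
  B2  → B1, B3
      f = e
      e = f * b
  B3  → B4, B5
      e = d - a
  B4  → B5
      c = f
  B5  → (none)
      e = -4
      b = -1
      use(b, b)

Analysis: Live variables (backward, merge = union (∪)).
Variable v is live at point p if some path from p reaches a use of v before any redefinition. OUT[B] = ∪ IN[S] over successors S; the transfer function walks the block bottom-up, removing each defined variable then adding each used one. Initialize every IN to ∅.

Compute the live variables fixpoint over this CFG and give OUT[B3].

Converged values:
  B0:  IN={a, b, d, e, f}  OUT={a, b, d, e, f}
  B1:  IN={a, b, d, e, f}  OUT={a, b, d, e}
  B2:  IN={a, b, d, e}  OUT={a, b, d, e, f}
  B3:  IN={a, d, f}  OUT={f}
  B4:  IN={f}  OUT={}
  B5:  IN={}  OUT={}

Merge at B3: OUT[B3] = IN[B4] ⊔ IN[B5] = {f}

Answer: {f}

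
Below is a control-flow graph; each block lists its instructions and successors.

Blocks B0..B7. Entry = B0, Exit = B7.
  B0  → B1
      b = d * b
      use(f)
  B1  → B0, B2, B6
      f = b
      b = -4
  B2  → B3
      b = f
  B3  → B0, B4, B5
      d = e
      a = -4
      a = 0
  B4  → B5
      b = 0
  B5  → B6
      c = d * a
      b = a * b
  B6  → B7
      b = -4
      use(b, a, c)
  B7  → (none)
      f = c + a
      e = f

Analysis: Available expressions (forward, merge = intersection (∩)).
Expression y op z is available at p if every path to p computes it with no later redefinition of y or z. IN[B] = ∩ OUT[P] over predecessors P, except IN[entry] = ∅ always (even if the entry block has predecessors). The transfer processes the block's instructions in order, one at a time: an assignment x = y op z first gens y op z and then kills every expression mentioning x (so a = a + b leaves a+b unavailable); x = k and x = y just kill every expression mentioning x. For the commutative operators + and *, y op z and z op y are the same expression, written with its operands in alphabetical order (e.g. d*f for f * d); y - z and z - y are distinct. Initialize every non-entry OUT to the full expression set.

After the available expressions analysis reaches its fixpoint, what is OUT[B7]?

Answer: {a+c}

Trace:
Converged values:
  B0:   IN={}   OUT={}
  B1:   IN={}   OUT={}
  B2:   IN={}   OUT={}
  B3:   IN={}   OUT={}
  B4:   IN={}   OUT={}
  B5:   IN={}   OUT={a*d}
  B6:   IN={}   OUT={}
  B7:   IN={}   OUT={a+c}

Merge at B7: IN[B7] = OUT[B6] = {}
Applying B7's transfer function to that IN value gives OUT[B7] (row B7 above).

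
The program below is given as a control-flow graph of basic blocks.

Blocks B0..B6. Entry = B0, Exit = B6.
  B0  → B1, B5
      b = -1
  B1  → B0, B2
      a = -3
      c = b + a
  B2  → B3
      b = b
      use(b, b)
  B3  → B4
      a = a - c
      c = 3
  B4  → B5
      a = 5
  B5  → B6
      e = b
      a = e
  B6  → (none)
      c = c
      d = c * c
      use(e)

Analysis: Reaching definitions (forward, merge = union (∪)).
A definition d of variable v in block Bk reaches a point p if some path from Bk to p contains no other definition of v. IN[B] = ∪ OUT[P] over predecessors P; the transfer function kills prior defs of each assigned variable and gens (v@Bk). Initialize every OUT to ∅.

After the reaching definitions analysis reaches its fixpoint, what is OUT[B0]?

Per-block solution:
  B0:   IN={a@B1, b@B0, c@B1}   OUT={a@B1, b@B0, c@B1}
  B1:   IN={a@B1, b@B0, c@B1}   OUT={a@B1, b@B0, c@B1}
  B2:   IN={a@B1, b@B0, c@B1}   OUT={a@B1, b@B2, c@B1}
  B3:   IN={a@B1, b@B2, c@B1}   OUT={a@B3, b@B2, c@B3}
  B4:   IN={a@B3, b@B2, c@B3}   OUT={a@B4, b@B2, c@B3}
  B5:   IN={a@B1, a@B4, b@B0, b@B2, c@B1, c@B3}   OUT={a@B5, b@B0, b@B2, c@B1, c@B3, e@B5}
  B6:   IN={a@B5, b@B0, b@B2, c@B1, c@B3, e@B5}   OUT={a@B5, b@B0, b@B2, c@B6, d@B6, e@B5}

Merge at B0 (entry node, so the boundary value {} is joined with the incoming edge(s)): IN[B0] = {} ⊔ OUT[B1] = {a@B1, b@B0, c@B1}
Applying B0's transfer function to that IN value gives OUT[B0] (row B0 above).

Answer: {a@B1, b@B0, c@B1}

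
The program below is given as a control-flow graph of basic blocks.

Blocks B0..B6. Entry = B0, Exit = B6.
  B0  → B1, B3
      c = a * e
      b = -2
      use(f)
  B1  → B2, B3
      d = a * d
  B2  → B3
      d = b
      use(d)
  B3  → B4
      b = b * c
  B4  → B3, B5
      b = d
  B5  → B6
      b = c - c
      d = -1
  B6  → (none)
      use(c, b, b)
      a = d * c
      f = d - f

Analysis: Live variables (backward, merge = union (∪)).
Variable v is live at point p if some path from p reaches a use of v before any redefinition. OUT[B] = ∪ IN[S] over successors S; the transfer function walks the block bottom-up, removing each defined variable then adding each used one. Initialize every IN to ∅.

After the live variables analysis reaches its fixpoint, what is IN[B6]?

Answer: {b, c, d, f}

Derivation:
Converged values:
  B0: | IN={a, d, e, f} | OUT={a, b, c, d, f}
  B1: | IN={a, b, c, d, f} | OUT={b, c, d, f}
  B2: | IN={b, c, f} | OUT={b, c, d, f}
  B3: | IN={b, c, d, f} | OUT={c, d, f}
  B4: | IN={c, d, f} | OUT={b, c, d, f}
  B5: | IN={c, f} | OUT={b, c, d, f}
  B6: | IN={b, c, d, f} | OUT={}

B6 is the boundary node: OUT[B6] = {}
Applying B6's transfer function to that OUT value gives IN[B6] (row B6 above).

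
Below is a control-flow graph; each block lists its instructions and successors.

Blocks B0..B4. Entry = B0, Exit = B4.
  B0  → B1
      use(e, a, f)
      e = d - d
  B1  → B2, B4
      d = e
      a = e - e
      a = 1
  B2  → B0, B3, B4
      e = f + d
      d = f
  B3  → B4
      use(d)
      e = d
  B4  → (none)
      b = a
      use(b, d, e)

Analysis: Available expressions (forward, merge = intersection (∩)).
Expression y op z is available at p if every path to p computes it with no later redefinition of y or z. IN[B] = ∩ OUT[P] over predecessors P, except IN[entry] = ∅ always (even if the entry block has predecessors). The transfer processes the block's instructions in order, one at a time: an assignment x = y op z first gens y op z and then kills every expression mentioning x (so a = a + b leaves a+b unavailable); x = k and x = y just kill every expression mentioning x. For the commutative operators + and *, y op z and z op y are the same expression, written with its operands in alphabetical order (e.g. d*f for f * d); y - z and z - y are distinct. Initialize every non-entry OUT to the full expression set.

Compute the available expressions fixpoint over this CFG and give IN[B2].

Answer: {e-e}

Derivation:
Per-block solution:
  B0: | IN={} | OUT={d-d}
  B1: | IN={d-d} | OUT={e-e}
  B2: | IN={e-e} | OUT={}
  B3: | IN={} | OUT={}
  B4: | IN={} | OUT={}

Merge at B2: IN[B2] = OUT[B1] = {e-e}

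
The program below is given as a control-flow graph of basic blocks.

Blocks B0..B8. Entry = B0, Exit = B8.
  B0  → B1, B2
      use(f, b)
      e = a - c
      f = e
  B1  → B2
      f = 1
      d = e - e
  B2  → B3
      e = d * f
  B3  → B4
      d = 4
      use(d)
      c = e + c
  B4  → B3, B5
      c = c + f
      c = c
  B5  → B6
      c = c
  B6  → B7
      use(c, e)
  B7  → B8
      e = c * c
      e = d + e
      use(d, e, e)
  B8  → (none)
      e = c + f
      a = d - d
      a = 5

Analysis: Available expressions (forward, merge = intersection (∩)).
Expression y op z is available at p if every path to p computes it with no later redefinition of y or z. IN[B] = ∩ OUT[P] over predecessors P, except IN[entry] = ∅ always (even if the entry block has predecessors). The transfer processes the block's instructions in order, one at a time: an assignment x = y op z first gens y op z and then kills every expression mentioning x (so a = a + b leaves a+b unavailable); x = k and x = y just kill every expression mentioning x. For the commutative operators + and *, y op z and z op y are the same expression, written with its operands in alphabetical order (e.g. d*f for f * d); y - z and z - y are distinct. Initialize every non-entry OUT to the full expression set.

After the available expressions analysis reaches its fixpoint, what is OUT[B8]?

Per-block solution:
  B0:   IN={}   OUT={a-c}
  B1:   IN={a-c}   OUT={a-c, e-e}
  B2:   IN={a-c}   OUT={a-c, d*f}
  B3:   IN={}   OUT={}
  B4:   IN={}   OUT={}
  B5:   IN={}   OUT={}
  B6:   IN={}   OUT={}
  B7:   IN={}   OUT={c*c}
  B8:   IN={c*c}   OUT={c*c, c+f, d-d}

Merge at B8: IN[B8] = OUT[B7] = {c*c}
Applying B8's transfer function to that IN value gives OUT[B8] (row B8 above).

Answer: {c*c, c+f, d-d}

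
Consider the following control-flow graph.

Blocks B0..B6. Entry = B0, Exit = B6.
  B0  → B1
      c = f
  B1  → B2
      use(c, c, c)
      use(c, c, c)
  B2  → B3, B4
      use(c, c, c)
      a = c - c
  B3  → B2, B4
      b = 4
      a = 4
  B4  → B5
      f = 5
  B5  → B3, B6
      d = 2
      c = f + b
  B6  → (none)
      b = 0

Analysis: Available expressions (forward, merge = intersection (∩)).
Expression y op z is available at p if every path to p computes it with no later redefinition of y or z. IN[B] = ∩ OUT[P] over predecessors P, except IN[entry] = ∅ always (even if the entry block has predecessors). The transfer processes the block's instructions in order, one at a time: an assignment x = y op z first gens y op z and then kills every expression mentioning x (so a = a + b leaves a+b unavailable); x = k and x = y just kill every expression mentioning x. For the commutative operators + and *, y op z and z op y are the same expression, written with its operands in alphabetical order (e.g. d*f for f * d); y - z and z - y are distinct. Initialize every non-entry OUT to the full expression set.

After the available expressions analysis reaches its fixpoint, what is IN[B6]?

Fixpoint table:
  B0:   IN={}   OUT={}
  B1:   IN={}   OUT={}
  B2:   IN={}   OUT={c-c}
  B3:   IN={}   OUT={}
  B4:   IN={}   OUT={}
  B5:   IN={}   OUT={b+f}
  B6:   IN={b+f}   OUT={}

Merge at B6: IN[B6] = OUT[B5] = {b+f}

Answer: {b+f}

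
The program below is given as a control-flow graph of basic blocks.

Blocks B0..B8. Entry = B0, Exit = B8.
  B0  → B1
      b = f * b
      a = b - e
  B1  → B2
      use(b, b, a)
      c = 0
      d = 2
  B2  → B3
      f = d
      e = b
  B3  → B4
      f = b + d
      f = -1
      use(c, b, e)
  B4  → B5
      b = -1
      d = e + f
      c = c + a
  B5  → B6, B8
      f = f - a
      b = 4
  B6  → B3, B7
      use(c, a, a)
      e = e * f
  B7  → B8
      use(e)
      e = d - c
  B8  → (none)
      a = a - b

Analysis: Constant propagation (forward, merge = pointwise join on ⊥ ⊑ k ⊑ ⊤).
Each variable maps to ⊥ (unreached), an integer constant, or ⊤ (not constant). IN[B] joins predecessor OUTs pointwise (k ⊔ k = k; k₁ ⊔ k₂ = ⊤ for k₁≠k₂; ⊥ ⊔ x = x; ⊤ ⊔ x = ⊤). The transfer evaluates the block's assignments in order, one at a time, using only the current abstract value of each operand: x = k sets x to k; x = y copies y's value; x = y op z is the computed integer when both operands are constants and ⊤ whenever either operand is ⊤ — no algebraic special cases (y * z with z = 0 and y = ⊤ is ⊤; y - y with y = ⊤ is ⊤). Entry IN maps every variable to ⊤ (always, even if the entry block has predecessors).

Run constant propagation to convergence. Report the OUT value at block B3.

Per-block solution:
  B0:  IN=(all ⊤)  OUT=(all ⊤)
  B1:  IN=(all ⊤)  OUT={c:0, d:2; rest ⊤}
  B2:  IN={c:0, d:2; rest ⊤}  OUT={c:0, d:2, f:2; rest ⊤}
  B3:  IN=(all ⊤)  OUT={f:-1; rest ⊤}
  B4:  IN={f:-1; rest ⊤}  OUT={b:-1, f:-1; rest ⊤}
  B5:  IN={b:-1, f:-1; rest ⊤}  OUT={b:4; rest ⊤}
  B6:  IN={b:4; rest ⊤}  OUT={b:4; rest ⊤}
  B7:  IN={b:4; rest ⊤}  OUT={b:4; rest ⊤}
  B8:  IN={b:4; rest ⊤}  OUT={b:4; rest ⊤}

Merge at B3: IN[B3] = OUT[B2] ⊔ OUT[B6] = {a: ⊤, b: ⊤, c: ⊤, d: ⊤, e: ⊤, f: ⊤}
Applying B3's transfer function to that IN value gives OUT[B3] (row B3 above).

Answer: {a: ⊤, b: ⊤, c: ⊤, d: ⊤, e: ⊤, f: -1}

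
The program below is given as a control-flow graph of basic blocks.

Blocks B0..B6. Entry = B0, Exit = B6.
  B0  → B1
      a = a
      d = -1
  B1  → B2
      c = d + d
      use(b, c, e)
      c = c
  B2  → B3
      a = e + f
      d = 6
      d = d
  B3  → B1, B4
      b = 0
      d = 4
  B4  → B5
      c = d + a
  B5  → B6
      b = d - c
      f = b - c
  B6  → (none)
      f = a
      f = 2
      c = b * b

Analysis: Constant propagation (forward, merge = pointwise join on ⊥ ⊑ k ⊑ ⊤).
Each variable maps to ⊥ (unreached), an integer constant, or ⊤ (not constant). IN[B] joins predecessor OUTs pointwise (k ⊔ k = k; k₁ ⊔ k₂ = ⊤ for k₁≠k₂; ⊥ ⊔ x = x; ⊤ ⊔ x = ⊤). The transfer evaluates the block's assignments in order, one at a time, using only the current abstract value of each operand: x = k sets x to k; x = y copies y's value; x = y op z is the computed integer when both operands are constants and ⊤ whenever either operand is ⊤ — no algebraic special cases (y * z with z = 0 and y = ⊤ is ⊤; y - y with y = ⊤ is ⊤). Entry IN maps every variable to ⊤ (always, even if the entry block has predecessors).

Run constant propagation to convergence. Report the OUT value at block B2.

Fixpoint table:
  B0: | IN=(all ⊤) | OUT={d:-1; rest ⊤}
  B1: | IN=(all ⊤) | OUT=(all ⊤)
  B2: | IN=(all ⊤) | OUT={d:6; rest ⊤}
  B3: | IN={d:6; rest ⊤} | OUT={b:0, d:4; rest ⊤}
  B4: | IN={b:0, d:4; rest ⊤} | OUT={b:0, d:4; rest ⊤}
  B5: | IN={b:0, d:4; rest ⊤} | OUT={d:4; rest ⊤}
  B6: | IN={d:4; rest ⊤} | OUT={d:4, f:2; rest ⊤}

Merge at B2: IN[B2] = OUT[B1] = {a: ⊤, b: ⊤, c: ⊤, d: ⊤, e: ⊤, f: ⊤}
Applying B2's transfer function to that IN value gives OUT[B2] (row B2 above).

Answer: {a: ⊤, b: ⊤, c: ⊤, d: 6, e: ⊤, f: ⊤}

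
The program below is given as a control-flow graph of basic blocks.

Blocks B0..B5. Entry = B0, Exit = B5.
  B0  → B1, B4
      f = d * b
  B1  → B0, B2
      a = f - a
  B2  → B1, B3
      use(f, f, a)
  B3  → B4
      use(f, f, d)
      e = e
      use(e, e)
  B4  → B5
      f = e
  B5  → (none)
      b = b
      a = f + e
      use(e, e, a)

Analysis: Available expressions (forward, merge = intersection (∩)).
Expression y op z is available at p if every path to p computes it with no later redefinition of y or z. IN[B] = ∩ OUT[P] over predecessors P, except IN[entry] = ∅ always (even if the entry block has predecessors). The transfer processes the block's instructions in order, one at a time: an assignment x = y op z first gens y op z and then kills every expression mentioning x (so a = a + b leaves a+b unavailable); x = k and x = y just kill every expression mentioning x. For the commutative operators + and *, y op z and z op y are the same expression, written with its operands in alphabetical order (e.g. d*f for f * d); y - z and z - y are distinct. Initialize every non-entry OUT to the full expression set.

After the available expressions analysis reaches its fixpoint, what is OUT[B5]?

Answer: {e+f}

Trace:
Fixpoint table:
  B0:   IN={}   OUT={b*d}
  B1:   IN={b*d}   OUT={b*d}
  B2:   IN={b*d}   OUT={b*d}
  B3:   IN={b*d}   OUT={b*d}
  B4:   IN={b*d}   OUT={b*d}
  B5:   IN={b*d}   OUT={e+f}

Merge at B5: IN[B5] = OUT[B4] = {b*d}
Applying B5's transfer function to that IN value gives OUT[B5] (row B5 above).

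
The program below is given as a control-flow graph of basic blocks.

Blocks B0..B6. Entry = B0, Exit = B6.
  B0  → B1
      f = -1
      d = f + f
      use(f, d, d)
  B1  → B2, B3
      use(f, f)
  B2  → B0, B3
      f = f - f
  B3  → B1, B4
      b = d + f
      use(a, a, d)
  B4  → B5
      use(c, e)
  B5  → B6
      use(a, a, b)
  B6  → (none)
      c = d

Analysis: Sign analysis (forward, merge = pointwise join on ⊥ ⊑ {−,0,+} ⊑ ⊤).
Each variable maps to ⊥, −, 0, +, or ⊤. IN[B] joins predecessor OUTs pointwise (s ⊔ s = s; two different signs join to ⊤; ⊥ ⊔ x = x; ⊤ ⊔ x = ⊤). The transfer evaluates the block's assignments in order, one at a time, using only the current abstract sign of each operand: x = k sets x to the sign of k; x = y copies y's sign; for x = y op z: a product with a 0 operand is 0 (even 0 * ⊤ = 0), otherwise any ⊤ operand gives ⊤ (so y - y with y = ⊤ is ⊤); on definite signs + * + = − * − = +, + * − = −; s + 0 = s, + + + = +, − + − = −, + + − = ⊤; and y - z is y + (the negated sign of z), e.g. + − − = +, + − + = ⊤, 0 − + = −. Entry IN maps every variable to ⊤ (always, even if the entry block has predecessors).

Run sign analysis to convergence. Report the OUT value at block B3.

Per-block solution:
  B0:   IN=(all ⊤)   OUT={d:-, f:-; rest ⊤}
  B1:   IN={d:-; rest ⊤}   OUT={d:-; rest ⊤}
  B2:   IN={d:-; rest ⊤}   OUT={d:-; rest ⊤}
  B3:   IN={d:-; rest ⊤}   OUT={d:-; rest ⊤}
  B4:   IN={d:-; rest ⊤}   OUT={d:-; rest ⊤}
  B5:   IN={d:-; rest ⊤}   OUT={d:-; rest ⊤}
  B6:   IN={d:-; rest ⊤}   OUT={c:-, d:-; rest ⊤}

Merge at B3: IN[B3] = OUT[B1] ⊔ OUT[B2] = {a: ⊤, b: ⊤, c: ⊤, d: -, e: ⊤, f: ⊤}
Applying B3's transfer function to that IN value gives OUT[B3] (row B3 above).

Answer: {a: ⊤, b: ⊤, c: ⊤, d: -, e: ⊤, f: ⊤}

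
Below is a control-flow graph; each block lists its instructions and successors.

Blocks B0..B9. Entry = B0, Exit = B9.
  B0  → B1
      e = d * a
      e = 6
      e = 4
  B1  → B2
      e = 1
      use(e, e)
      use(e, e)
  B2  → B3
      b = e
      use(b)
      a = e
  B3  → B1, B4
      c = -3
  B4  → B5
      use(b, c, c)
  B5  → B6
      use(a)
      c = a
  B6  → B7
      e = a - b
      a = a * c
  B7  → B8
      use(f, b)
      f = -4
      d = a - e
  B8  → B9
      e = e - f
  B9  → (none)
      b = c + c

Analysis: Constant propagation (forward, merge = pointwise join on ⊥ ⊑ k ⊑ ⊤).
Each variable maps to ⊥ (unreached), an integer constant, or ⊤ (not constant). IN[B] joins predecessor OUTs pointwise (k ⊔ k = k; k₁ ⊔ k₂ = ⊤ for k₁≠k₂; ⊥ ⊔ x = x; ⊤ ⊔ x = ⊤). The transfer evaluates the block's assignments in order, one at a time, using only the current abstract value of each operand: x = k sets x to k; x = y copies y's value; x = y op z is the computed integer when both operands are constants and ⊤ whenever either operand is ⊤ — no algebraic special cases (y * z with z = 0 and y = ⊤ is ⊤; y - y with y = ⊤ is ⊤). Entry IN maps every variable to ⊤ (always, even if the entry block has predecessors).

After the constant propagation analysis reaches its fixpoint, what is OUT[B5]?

Per-block solution:
  B0:  IN=(all ⊤)  OUT={e:4; rest ⊤}
  B1:  IN=(all ⊤)  OUT={e:1; rest ⊤}
  B2:  IN={e:1; rest ⊤}  OUT={a:1, b:1, e:1; rest ⊤}
  B3:  IN={a:1, b:1, e:1; rest ⊤}  OUT={a:1, b:1, c:-3, e:1; rest ⊤}
  B4:  IN={a:1, b:1, c:-3, e:1; rest ⊤}  OUT={a:1, b:1, c:-3, e:1; rest ⊤}
  B5:  IN={a:1, b:1, c:-3, e:1; rest ⊤}  OUT={a:1, b:1, c:1, e:1; rest ⊤}
  B6:  IN={a:1, b:1, c:1, e:1; rest ⊤}  OUT={a:1, b:1, c:1, e:0; rest ⊤}
  B7:  IN={a:1, b:1, c:1, e:0; rest ⊤}  OUT={a:1, b:1, c:1, d:1, e:0, f:-4; rest ⊤}
  B8:  IN={a:1, b:1, c:1, d:1, e:0, f:-4; rest ⊤}  OUT={a:1, b:1, c:1, d:1, e:4, f:-4; rest ⊤}
  B9:  IN={a:1, b:1, c:1, d:1, e:4, f:-4; rest ⊤}  OUT={a:1, b:2, c:1, d:1, e:4, f:-4; rest ⊤}

Merge at B5: IN[B5] = OUT[B4] = {a: 1, b: 1, c: -3, d: ⊤, e: 1, f: ⊤}
Applying B5's transfer function to that IN value gives OUT[B5] (row B5 above).

Answer: {a: 1, b: 1, c: 1, d: ⊤, e: 1, f: ⊤}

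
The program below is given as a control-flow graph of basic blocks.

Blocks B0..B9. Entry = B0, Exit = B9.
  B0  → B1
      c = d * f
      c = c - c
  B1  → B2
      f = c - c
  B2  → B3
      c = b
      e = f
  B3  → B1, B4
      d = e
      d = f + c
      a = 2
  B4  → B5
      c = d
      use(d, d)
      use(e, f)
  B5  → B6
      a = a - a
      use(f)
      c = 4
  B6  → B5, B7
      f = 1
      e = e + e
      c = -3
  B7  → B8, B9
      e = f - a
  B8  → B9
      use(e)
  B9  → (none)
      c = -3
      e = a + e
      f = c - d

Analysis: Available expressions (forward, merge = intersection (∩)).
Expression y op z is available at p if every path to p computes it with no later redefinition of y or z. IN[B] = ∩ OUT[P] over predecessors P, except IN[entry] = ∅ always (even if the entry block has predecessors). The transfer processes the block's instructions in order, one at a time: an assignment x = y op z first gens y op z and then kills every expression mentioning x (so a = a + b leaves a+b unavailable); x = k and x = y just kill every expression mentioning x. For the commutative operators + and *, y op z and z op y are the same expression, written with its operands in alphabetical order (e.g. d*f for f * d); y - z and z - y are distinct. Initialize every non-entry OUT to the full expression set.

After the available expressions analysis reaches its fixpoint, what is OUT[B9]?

Per-block solution:
  B0:   IN={}   OUT={d*f}
  B1:   IN={}   OUT={c-c}
  B2:   IN={c-c}   OUT={}
  B3:   IN={}   OUT={c+f}
  B4:   IN={c+f}   OUT={}
  B5:   IN={}   OUT={}
  B6:   IN={}   OUT={}
  B7:   IN={}   OUT={f-a}
  B8:   IN={f-a}   OUT={f-a}
  B9:   IN={f-a}   OUT={c-d}

Merge at B9: IN[B9] = OUT[B7] ∩ OUT[B8] = {f-a}
Applying B9's transfer function to that IN value gives OUT[B9] (row B9 above).

Answer: {c-d}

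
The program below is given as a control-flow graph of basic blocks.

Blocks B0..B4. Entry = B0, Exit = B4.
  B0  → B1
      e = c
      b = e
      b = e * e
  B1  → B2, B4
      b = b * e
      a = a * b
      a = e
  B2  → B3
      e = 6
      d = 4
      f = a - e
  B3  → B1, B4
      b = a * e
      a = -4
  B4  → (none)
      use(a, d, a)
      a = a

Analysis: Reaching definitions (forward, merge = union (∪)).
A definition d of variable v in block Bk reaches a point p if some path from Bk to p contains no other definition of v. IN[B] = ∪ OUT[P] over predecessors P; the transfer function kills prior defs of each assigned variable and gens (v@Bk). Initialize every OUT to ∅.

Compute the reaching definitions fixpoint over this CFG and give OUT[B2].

Per-block solution:
  B0:  IN={}  OUT={b@B0, e@B0}
  B1:  IN={a@B3, b@B0, b@B3, d@B2, e@B0, e@B2, f@B2}  OUT={a@B1, b@B1, d@B2, e@B0, e@B2, f@B2}
  B2:  IN={a@B1, b@B1, d@B2, e@B0, e@B2, f@B2}  OUT={a@B1, b@B1, d@B2, e@B2, f@B2}
  B3:  IN={a@B1, b@B1, d@B2, e@B2, f@B2}  OUT={a@B3, b@B3, d@B2, e@B2, f@B2}
  B4:  IN={a@B1, a@B3, b@B1, b@B3, d@B2, e@B0, e@B2, f@B2}  OUT={a@B4, b@B1, b@B3, d@B2, e@B0, e@B2, f@B2}

Merge at B2: IN[B2] = OUT[B1] = {a@B1, b@B1, d@B2, e@B0, e@B2, f@B2}
Applying B2's transfer function to that IN value gives OUT[B2] (row B2 above).

Answer: {a@B1, b@B1, d@B2, e@B2, f@B2}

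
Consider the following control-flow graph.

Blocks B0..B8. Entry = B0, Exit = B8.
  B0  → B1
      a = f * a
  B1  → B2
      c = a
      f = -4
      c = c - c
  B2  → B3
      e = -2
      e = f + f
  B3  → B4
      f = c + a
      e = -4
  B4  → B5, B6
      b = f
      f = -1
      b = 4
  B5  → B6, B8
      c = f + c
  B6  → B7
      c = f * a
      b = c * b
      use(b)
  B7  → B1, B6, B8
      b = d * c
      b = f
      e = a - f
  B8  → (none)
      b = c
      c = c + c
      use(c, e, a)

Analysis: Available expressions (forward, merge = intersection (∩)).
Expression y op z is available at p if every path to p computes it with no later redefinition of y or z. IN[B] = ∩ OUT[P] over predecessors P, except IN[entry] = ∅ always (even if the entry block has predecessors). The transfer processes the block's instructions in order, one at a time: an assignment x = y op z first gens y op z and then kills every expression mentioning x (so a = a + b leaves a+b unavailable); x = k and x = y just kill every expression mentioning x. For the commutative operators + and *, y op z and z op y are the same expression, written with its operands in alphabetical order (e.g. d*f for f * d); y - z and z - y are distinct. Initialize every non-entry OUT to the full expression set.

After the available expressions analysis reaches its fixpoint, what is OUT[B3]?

Answer: {a+c}

Trace:
Converged values:
  B0: | IN={} | OUT={}
  B1: | IN={} | OUT={}
  B2: | IN={} | OUT={f+f}
  B3: | IN={f+f} | OUT={a+c}
  B4: | IN={a+c} | OUT={a+c}
  B5: | IN={a+c} | OUT={}
  B6: | IN={} | OUT={a*f}
  B7: | IN={a*f} | OUT={a*f, a-f, c*d}
  B8: | IN={} | OUT={}

Merge at B3: IN[B3] = OUT[B2] = {f+f}
Applying B3's transfer function to that IN value gives OUT[B3] (row B3 above).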